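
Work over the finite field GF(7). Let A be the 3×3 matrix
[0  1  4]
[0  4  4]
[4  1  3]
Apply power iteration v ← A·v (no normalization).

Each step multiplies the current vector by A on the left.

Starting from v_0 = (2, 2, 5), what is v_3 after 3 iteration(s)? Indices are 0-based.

v_0 = (2, 2, 5).
v_1 = A·v_0 = (1, 0, 4).
v_2 = A·v_1 = (2, 2, 2).
v_3 = A·v_2 = (3, 2, 2).

v_3 = (3, 2, 2)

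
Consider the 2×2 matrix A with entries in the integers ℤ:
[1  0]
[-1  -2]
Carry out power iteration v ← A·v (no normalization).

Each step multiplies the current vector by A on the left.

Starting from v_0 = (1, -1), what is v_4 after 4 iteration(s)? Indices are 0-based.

v_4 = (1, -11)

v_0 = (1, -1).
v_1 = A·v_0 = (1, 1).
v_2 = A·v_1 = (1, -3).
v_3 = A·v_2 = (1, 5).
v_4 = A·v_3 = (1, -11).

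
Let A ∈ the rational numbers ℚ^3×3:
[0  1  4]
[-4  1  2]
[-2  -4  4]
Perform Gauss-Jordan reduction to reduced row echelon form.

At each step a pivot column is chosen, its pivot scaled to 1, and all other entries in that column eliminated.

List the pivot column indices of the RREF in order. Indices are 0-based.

step 1: exchange rows 0,1
step 1: normalize row 0 (÷-4) = (1, -1/4, -1/2)
  row 2: subtract -2×row0 = (0, -9/2, 3)
step 2: normalize row 1 (÷1) = (0, 1, 4)
  row 0: subtract -1/4×row1 = (1, 0, 1/2)
  row 2: subtract -9/2×row1 = (0, 0, 21)
step 3: normalize row 2 (÷21) = (0, 0, 1)
  row 0: subtract 1/2×row2 = (1, 0, 0)
  row 1: subtract 4×row2 = (0, 1, 0)

pivot columns: 0, 1, 2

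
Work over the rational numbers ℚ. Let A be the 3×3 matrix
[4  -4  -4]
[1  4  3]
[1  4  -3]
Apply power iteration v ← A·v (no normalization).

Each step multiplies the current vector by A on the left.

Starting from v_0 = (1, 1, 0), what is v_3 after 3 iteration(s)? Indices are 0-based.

v_3 = (-320, 115, 85)

v_0 = (1, 1, 0).
v_1 = A·v_0 = (0, 5, 5).
v_2 = A·v_1 = (-40, 35, 5).
v_3 = A·v_2 = (-320, 115, 85).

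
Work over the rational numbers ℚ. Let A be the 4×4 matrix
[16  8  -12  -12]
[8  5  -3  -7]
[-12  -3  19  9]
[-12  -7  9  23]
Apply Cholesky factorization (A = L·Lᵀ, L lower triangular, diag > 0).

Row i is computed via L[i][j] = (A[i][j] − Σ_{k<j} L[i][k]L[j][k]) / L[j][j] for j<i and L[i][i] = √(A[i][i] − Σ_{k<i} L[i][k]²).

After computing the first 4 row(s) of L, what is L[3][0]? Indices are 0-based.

L[3][0] = -3

Step 1: L[0][0] = √(16) = 4.
  L[1][0] = (8) / L[0][0] = 2.
Step 2: L[1][1] = √(1) = 1.
  L[2][0] = (-12) / L[0][0] = -3.
  L[2][1] = (3) / L[1][1] = 3.
Step 3: L[2][2] = √(1) = 1.
  L[3][0] = (-12) / L[0][0] = -3.
  L[3][1] = (-1) / L[1][1] = -1.
  L[3][2] = (3) / L[2][2] = 3.
Step 4: L[3][3] = √(4) = 2.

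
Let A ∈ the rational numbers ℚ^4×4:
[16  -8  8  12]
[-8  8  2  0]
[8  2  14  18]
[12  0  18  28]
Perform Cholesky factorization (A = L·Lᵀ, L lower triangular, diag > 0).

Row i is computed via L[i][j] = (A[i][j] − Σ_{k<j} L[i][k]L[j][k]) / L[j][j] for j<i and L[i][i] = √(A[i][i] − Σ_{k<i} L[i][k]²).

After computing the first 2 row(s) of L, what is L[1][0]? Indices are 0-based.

L[1][0] = -2

Step 1: L[0][0] = √(16) = 4.
  L[1][0] = (-8) / L[0][0] = -2.
Step 2: L[1][1] = √(4) = 2.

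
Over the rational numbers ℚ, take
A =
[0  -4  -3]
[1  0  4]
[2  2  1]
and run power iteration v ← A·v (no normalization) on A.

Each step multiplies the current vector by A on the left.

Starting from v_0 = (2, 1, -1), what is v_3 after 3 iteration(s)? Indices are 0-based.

v_0 = (2, 1, -1).
v_1 = A·v_0 = (-1, -2, 5).
v_2 = A·v_1 = (-7, 19, -1).
v_3 = A·v_2 = (-73, -11, 23).

v_3 = (-73, -11, 23)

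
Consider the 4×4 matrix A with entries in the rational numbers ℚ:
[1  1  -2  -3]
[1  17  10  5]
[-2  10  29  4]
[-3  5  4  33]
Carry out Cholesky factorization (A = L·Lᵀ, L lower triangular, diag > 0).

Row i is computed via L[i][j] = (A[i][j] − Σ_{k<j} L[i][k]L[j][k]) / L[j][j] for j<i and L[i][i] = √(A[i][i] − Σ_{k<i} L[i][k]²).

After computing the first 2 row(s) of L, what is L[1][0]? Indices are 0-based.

L[1][0] = 1

Step 1: L[0][0] = √(1) = 1.
  L[1][0] = (1) / L[0][0] = 1.
Step 2: L[1][1] = √(16) = 4.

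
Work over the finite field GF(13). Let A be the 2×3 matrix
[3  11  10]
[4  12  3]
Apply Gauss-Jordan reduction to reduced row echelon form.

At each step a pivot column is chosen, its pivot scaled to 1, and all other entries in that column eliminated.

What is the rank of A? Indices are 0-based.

rank = 2

pivot(0,0)=3: scale R0 → (1, 8, 12)
  clear (1,0): R1 −= (4)R0 → (0, 6, 7)
pivot(1,1)=6: scale R1 → (0, 1, 12)
  clear (0,1): R0 −= (8)R1 → (1, 0, 7)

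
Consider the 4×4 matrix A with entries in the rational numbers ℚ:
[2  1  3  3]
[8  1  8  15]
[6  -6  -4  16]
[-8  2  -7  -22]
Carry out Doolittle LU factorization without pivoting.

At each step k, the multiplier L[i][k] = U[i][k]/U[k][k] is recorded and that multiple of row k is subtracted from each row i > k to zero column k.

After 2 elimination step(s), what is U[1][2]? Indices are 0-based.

[col 0] pivot 2
  R1 -= 4*R0 → (0, -3, -4, 3)  (L[1][0] := 4)
  R2 -= 3*R0 → (0, -9, -13, 7)  (L[2][0] := 3)
  R3 -= -4*R0 → (0, 6, 5, -10)  (L[3][0] := -4)
[col 1] pivot -3
  R2 -= 3*R1 → (0, 0, -1, -2)  (L[2][1] := 3)
  R3 -= -2*R1 → (0, 0, -3, -4)  (L[3][1] := -2)

U[1][2] = -4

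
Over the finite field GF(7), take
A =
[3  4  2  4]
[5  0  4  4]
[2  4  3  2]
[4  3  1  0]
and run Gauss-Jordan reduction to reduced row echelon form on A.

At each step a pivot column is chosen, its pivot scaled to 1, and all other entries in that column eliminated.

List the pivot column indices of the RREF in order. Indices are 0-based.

pivot columns: 0, 1, 2, 3

[1] R0 /= 3  ⇒  (1, 6, 3, 6)
     R1 -= 5·R0  ⇒  (0, 5, 3, 2)
     R2 -= 2·R0  ⇒  (0, 6, 4, 4)
     R3 -= 4·R0  ⇒  (0, 0, 3, 4)
[2] R1 /= 5  ⇒  (0, 1, 2, 6)
     R0 -= 6·R1  ⇒  (1, 0, 5, 5)
     R2 -= 6·R1  ⇒  (0, 0, 6, 3)
[3] R2 /= 6  ⇒  (0, 0, 1, 4)
     R0 -= 5·R2  ⇒  (1, 0, 0, 6)
     R1 -= 2·R2  ⇒  (0, 1, 0, 5)
     R3 -= 3·R2  ⇒  (0, 0, 0, 6)
[4] R3 /= 6  ⇒  (0, 0, 0, 1)
     R0 -= 6·R3  ⇒  (1, 0, 0, 0)
     R1 -= 5·R3  ⇒  (0, 1, 0, 0)
     R2 -= 4·R3  ⇒  (0, 0, 1, 0)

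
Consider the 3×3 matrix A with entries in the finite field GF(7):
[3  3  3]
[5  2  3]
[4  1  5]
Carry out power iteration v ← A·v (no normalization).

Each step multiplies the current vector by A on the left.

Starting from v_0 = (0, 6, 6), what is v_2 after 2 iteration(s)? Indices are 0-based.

v_2 = (5, 5, 4)

v_0 = (0, 6, 6).
v_1 = A·v_0 = (1, 2, 1).
v_2 = A·v_1 = (5, 5, 4).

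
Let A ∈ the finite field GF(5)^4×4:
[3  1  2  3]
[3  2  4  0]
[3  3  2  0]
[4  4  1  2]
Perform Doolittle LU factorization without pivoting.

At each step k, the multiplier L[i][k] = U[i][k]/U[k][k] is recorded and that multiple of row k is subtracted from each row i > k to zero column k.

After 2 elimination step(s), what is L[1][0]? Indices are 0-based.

L[1][0] = 1

Step 1: pivot at (0,0) is 3.
  row1 ← row1 − (1)·row0  ⇒  L[1][0]=1, U row1=(0, 1, 2, 2)
  row2 ← row2 − (1)·row0  ⇒  L[2][0]=1, U row2=(0, 2, 0, 2)
  row3 ← row3 − (3)·row0  ⇒  L[3][0]=3, U row3=(0, 1, 0, 3)
Step 2: pivot at (1,1) is 1.
  row2 ← row2 − (2)·row1  ⇒  L[2][1]=2, U row2=(0, 0, 1, 3)
  row3 ← row3 − (1)·row1  ⇒  L[3][1]=1, U row3=(0, 0, 3, 1)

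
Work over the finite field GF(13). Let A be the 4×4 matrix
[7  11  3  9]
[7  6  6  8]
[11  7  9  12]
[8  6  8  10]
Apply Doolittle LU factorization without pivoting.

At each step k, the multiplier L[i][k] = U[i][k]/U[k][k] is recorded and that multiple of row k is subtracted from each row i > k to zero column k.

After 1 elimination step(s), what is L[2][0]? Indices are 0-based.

L[2][0] = 9

Step 1: pivot at (0,0) is 7.
  row1 ← row1 − (1)·row0  ⇒  L[1][0]=1, U row1=(0, 8, 3, 12)
  row2 ← row2 − (9)·row0  ⇒  L[2][0]=9, U row2=(0, 12, 8, 9)
  row3 ← row3 − (3)·row0  ⇒  L[3][0]=3, U row3=(0, 12, 12, 9)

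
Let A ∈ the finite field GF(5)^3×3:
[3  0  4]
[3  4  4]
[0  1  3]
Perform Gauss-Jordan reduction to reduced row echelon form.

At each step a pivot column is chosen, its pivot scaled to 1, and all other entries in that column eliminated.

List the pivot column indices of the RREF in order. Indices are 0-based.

step 1: normalize row 0 (÷3) = (1, 0, 3)
  row 1: subtract 3×row0 = (0, 4, 0)
step 2: normalize row 1 (÷4) = (0, 1, 0)
  row 2: subtract 1×row1 = (0, 0, 3)
step 3: normalize row 2 (÷3) = (0, 0, 1)
  row 0: subtract 3×row2 = (1, 0, 0)

pivot columns: 0, 1, 2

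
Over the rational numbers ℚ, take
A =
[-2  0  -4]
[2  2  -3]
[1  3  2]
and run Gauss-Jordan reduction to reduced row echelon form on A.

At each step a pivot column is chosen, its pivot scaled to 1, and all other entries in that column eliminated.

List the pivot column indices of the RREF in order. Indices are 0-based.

pivot columns: 0, 1, 2

step 1: normalize row 0 (÷-2) = (1, 0, 2)
  row 1: subtract 2×row0 = (0, 2, -7)
  row 2: subtract 1×row0 = (0, 3, 0)
step 2: normalize row 1 (÷2) = (0, 1, -7/2)
  row 2: subtract 3×row1 = (0, 0, 21/2)
step 3: normalize row 2 (÷21/2) = (0, 0, 1)
  row 0: subtract 2×row2 = (1, 0, 0)
  row 1: subtract -7/2×row2 = (0, 1, 0)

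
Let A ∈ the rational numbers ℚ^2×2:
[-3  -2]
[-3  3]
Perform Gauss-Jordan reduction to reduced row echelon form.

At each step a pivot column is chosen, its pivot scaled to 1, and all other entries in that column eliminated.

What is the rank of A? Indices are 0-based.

step 1: normalize row 0 (÷-3) = (1, 2/3)
  row 1: subtract -3×row0 = (0, 5)
step 2: normalize row 1 (÷5) = (0, 1)
  row 0: subtract 2/3×row1 = (1, 0)

rank = 2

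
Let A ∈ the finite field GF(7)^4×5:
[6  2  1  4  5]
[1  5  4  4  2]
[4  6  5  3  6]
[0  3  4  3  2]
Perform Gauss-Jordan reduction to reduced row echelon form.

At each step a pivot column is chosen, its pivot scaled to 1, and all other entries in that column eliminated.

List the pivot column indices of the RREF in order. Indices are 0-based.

step 1: normalize row 0 (÷6) = (1, 5, 6, 3, 2)
  row 1: subtract 1×row0 = (0, 0, 5, 1, 0)
  row 2: subtract 4×row0 = (0, 0, 2, 5, 5)
step 2: exchange rows 1,3
step 2: normalize row 1 (÷3) = (0, 1, 6, 1, 3)
  row 0: subtract 5×row1 = (1, 0, 4, 5, 1)
step 3: normalize row 2 (÷2) = (0, 0, 1, 6, 6)
  row 0: subtract 4×row2 = (1, 0, 0, 2, 5)
  row 1: subtract 6×row2 = (0, 1, 0, 0, 2)
  row 3: subtract 5×row2 = (0, 0, 0, 6, 5)
step 4: normalize row 3 (÷6) = (0, 0, 0, 1, 2)
  row 0: subtract 2×row3 = (1, 0, 0, 0, 1)
  row 2: subtract 6×row3 = (0, 0, 1, 0, 1)

pivot columns: 0, 1, 2, 3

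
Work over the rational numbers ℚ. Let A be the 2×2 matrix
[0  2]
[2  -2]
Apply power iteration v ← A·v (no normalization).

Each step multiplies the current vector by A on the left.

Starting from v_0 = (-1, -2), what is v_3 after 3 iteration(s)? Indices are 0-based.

v_0 = (-1, -2).
v_1 = A·v_0 = (-4, 2).
v_2 = A·v_1 = (4, -12).
v_3 = A·v_2 = (-24, 32).

v_3 = (-24, 32)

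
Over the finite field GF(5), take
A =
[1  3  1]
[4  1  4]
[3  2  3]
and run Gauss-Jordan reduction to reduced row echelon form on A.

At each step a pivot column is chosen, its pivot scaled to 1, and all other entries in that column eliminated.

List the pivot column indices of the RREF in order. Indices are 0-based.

pivot columns: 0, 1

step 1: normalize row 0 (÷1) = (1, 3, 1)
  row 1: subtract 4×row0 = (0, 4, 0)
  row 2: subtract 3×row0 = (0, 3, 0)
step 2: normalize row 1 (÷4) = (0, 1, 0)
  row 0: subtract 3×row1 = (1, 0, 1)
  row 2: subtract 3×row1 = (0, 0, 0)
skip col 2 (zero from row 2)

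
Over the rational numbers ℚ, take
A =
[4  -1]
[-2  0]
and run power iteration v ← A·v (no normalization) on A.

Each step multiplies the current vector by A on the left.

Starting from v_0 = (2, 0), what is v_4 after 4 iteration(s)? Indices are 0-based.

v_0 = (2, 0).
v_1 = A·v_0 = (8, -4).
v_2 = A·v_1 = (36, -16).
v_3 = A·v_2 = (160, -72).
v_4 = A·v_3 = (712, -320).

v_4 = (712, -320)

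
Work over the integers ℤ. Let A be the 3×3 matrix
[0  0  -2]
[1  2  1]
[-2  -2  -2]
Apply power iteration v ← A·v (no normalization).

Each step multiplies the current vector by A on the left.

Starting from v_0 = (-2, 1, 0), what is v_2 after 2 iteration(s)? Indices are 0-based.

v_2 = (-4, 2, -4)

v_0 = (-2, 1, 0).
v_1 = A·v_0 = (0, 0, 2).
v_2 = A·v_1 = (-4, 2, -4).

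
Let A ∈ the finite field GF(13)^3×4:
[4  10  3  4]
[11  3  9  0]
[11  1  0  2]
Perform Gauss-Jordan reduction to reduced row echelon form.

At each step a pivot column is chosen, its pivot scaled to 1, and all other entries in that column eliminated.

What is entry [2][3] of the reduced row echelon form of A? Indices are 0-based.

M[2][3] = 7

step 1: normalize row 0 (÷4) = (1, 9, 4, 1)
  row 1: subtract 11×row0 = (0, 8, 4, 2)
  row 2: subtract 11×row0 = (0, 6, 8, 4)
step 2: normalize row 1 (÷8) = (0, 1, 7, 10)
  row 0: subtract 9×row1 = (1, 0, 6, 2)
  row 2: subtract 6×row1 = (0, 0, 5, 9)
step 3: normalize row 2 (÷5) = (0, 0, 1, 7)
  row 0: subtract 6×row2 = (1, 0, 0, 12)
  row 1: subtract 7×row2 = (0, 1, 0, 0)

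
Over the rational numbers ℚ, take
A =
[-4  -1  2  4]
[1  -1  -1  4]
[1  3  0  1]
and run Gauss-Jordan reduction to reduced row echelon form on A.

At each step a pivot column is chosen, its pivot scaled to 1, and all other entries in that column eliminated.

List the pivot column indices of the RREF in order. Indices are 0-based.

step 1: normalize row 0 (÷-4) = (1, 1/4, -1/2, -1)
  row 1: subtract 1×row0 = (0, -5/4, -1/2, 5)
  row 2: subtract 1×row0 = (0, 11/4, 1/2, 2)
step 2: normalize row 1 (÷-5/4) = (0, 1, 2/5, -4)
  row 0: subtract 1/4×row1 = (1, 0, -3/5, 0)
  row 2: subtract 11/4×row1 = (0, 0, -3/5, 13)
step 3: normalize row 2 (÷-3/5) = (0, 0, 1, -65/3)
  row 0: subtract -3/5×row2 = (1, 0, 0, -13)
  row 1: subtract 2/5×row2 = (0, 1, 0, 14/3)

pivot columns: 0, 1, 2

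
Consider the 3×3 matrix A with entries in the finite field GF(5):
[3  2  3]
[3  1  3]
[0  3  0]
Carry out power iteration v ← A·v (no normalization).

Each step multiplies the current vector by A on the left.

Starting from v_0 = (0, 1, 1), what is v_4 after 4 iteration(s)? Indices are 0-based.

v_0 = (0, 1, 1).
v_1 = A·v_0 = (0, 4, 3).
v_2 = A·v_1 = (2, 3, 2).
v_3 = A·v_2 = (3, 0, 4).
v_4 = A·v_3 = (1, 1, 0).

v_4 = (1, 1, 0)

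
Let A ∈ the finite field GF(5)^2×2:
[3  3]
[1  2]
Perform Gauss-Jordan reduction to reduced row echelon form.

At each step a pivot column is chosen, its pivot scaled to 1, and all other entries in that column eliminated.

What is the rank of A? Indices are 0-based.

rank = 2

[1] R0 /= 3  ⇒  (1, 1)
     R1 -= 1·R0  ⇒  (0, 1)
[2] R1 /= 1  ⇒  (0, 1)
     R0 -= 1·R1  ⇒  (1, 0)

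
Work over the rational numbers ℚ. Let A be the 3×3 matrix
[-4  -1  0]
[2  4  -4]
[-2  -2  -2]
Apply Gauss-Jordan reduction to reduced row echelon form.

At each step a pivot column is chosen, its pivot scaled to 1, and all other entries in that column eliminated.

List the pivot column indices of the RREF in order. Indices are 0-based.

pivot(0,0)=-4: scale R0 → (1, 1/4, 0)
  clear (1,0): R1 −= (2)R0 → (0, 7/2, -4)
  clear (2,0): R2 −= (-2)R0 → (0, -3/2, -2)
pivot(1,1)=7/2: scale R1 → (0, 1, -8/7)
  clear (0,1): R0 −= (1/4)R1 → (1, 0, 2/7)
  clear (2,1): R2 −= (-3/2)R1 → (0, 0, -26/7)
pivot(2,2)=-26/7: scale R2 → (0, 0, 1)
  clear (0,2): R0 −= (2/7)R2 → (1, 0, 0)
  clear (1,2): R1 −= (-8/7)R2 → (0, 1, 0)

pivot columns: 0, 1, 2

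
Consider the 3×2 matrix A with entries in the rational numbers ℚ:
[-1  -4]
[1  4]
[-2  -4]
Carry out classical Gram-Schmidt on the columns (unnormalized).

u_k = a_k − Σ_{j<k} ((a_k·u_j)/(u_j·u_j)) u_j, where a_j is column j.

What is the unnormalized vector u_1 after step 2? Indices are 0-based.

u_1 = (-4/3, 4/3, 4/3)

Step 1: u_0 = a_0 = (-1, 1, -2).
Step 2: u_1 = a_1 − (8/3)·u_0 = (-4/3, 4/3, 4/3).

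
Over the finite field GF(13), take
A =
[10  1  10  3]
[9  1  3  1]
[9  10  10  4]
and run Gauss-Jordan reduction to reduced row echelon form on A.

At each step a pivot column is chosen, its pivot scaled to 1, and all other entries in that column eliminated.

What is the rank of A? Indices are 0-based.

rank = 3

[1] R0 /= 10  ⇒  (1, 4, 1, 12)
     R1 -= 9·R0  ⇒  (0, 4, 7, 10)
     R2 -= 9·R0  ⇒  (0, 0, 1, 0)
[2] R1 /= 4  ⇒  (0, 1, 5, 9)
     R0 -= 4·R1  ⇒  (1, 0, 7, 2)
[3] R2 /= 1  ⇒  (0, 0, 1, 0)
     R0 -= 7·R2  ⇒  (1, 0, 0, 2)
     R1 -= 5·R2  ⇒  (0, 1, 0, 9)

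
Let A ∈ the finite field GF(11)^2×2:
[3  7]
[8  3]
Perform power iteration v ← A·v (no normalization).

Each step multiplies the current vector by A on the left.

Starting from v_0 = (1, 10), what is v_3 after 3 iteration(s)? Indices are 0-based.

v_3 = (5, 1)

v_0 = (1, 10).
v_1 = A·v_0 = (7, 5).
v_2 = A·v_1 = (1, 5).
v_3 = A·v_2 = (5, 1).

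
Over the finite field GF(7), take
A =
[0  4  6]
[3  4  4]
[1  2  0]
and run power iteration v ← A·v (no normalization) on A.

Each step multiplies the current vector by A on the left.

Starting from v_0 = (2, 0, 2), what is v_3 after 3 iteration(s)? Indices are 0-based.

v_3 = (3, 1, 2)

v_0 = (2, 0, 2).
v_1 = A·v_0 = (5, 0, 2).
v_2 = A·v_1 = (5, 2, 5).
v_3 = A·v_2 = (3, 1, 2).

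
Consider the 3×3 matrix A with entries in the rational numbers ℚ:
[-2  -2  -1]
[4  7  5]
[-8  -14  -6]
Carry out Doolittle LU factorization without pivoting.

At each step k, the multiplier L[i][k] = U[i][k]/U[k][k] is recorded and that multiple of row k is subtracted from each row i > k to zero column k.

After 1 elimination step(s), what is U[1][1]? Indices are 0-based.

k=0: U[0][0]=-2
  eliminate (1,0): mult=-2, new row 1: (0, 3, 3); set L[1][0]=-2
  eliminate (2,0): mult=4, new row 2: (0, -6, -2); set L[2][0]=4

U[1][1] = 3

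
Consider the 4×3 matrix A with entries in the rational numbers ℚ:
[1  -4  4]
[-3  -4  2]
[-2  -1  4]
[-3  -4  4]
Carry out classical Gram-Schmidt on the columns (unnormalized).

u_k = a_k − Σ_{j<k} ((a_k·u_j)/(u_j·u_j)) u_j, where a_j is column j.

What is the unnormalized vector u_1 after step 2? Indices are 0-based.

u_1 = (-114/23, -26/23, 21/23, -26/23)

Step 1: u_0 = a_0 = (1, -3, -2, -3).
Step 2: u_1 = a_1 − (22/23)·u_0 = (-114/23, -26/23, 21/23, -26/23).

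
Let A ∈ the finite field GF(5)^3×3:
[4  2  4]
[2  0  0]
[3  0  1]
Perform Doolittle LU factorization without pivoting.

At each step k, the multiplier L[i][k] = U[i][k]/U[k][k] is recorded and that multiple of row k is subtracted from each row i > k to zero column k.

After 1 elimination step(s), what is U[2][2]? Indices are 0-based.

U[2][2] = 3

k=0: U[0][0]=4
  eliminate (1,0): mult=3, new row 1: (0, 4, 3); set L[1][0]=3
  eliminate (2,0): mult=2, new row 2: (0, 1, 3); set L[2][0]=2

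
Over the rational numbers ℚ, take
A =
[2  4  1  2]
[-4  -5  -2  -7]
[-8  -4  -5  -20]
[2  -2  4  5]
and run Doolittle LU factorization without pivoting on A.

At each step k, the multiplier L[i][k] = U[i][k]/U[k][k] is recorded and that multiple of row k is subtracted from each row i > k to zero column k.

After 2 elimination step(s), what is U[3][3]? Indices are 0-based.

[col 0] pivot 2
  R1 -= -2*R0 → (0, 3, 0, -3)  (L[1][0] := -2)
  R2 -= -4*R0 → (0, 12, -1, -12)  (L[2][0] := -4)
  R3 -= 1*R0 → (0, -6, 3, 3)  (L[3][0] := 1)
[col 1] pivot 3
  R2 -= 4*R1 → (0, 0, -1, 0)  (L[2][1] := 4)
  R3 -= -2*R1 → (0, 0, 3, -3)  (L[3][1] := -2)

U[3][3] = -3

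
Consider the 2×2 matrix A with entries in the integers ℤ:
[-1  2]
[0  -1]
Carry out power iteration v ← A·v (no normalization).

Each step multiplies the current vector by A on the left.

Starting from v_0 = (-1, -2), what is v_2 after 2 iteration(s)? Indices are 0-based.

v_2 = (7, -2)

v_0 = (-1, -2).
v_1 = A·v_0 = (-3, 2).
v_2 = A·v_1 = (7, -2).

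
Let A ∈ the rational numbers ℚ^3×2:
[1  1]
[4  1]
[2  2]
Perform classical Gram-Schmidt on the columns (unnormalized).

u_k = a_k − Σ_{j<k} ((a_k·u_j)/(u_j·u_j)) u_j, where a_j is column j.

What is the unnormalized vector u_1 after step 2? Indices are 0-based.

Step 1: u_0 = a_0 = (1, 4, 2).
Step 2: u_1 = a_1 − (3/7)·u_0 = (4/7, -5/7, 8/7).

u_1 = (4/7, -5/7, 8/7)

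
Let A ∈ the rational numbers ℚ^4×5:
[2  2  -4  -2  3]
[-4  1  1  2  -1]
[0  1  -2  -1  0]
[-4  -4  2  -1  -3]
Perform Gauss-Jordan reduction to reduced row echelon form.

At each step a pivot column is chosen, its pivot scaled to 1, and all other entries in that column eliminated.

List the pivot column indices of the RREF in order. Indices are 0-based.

pivot columns: 0, 1, 2, 3

[1] R0 /= 2  ⇒  (1, 1, -2, -1, 3/2)
     R1 -= -4·R0  ⇒  (0, 5, -7, -2, 5)
     R3 -= -4·R0  ⇒  (0, 0, -6, -5, 3)
[2] R1 /= 5  ⇒  (0, 1, -7/5, -2/5, 1)
     R0 -= 1·R1  ⇒  (1, 0, -3/5, -3/5, 1/2)
     R2 -= 1·R1  ⇒  (0, 0, -3/5, -3/5, -1)
[3] R2 /= -3/5  ⇒  (0, 0, 1, 1, 5/3)
     R0 -= -3/5·R2  ⇒  (1, 0, 0, 0, 3/2)
     R1 -= -7/5·R2  ⇒  (0, 1, 0, 1, 10/3)
     R3 -= -6·R2  ⇒  (0, 0, 0, 1, 13)
[4] R3 /= 1  ⇒  (0, 0, 0, 1, 13)
     R1 -= 1·R3  ⇒  (0, 1, 0, 0, -29/3)
     R2 -= 1·R3  ⇒  (0, 0, 1, 0, -34/3)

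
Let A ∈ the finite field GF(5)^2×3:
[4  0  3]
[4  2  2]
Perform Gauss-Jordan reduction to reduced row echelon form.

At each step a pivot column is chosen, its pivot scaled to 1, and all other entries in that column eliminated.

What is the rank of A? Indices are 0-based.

[1] R0 /= 4  ⇒  (1, 0, 2)
     R1 -= 4·R0  ⇒  (0, 2, 4)
[2] R1 /= 2  ⇒  (0, 1, 2)

rank = 2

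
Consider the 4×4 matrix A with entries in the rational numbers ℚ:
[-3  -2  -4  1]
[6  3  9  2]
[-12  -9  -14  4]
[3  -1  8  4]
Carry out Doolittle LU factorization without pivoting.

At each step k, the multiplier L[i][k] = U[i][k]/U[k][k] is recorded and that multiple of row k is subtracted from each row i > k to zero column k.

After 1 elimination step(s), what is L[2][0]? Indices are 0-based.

L[2][0] = 4

[col 0] pivot -3
  R1 -= -2*R0 → (0, -1, 1, 4)  (L[1][0] := -2)
  R2 -= 4*R0 → (0, -1, 2, 0)  (L[2][0] := 4)
  R3 -= -1*R0 → (0, -3, 4, 5)  (L[3][0] := -1)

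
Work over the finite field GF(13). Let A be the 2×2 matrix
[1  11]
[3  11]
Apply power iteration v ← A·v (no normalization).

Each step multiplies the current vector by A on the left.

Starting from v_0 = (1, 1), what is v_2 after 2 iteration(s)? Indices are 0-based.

v_0 = (1, 1).
v_1 = A·v_0 = (12, 1).
v_2 = A·v_1 = (10, 8).

v_2 = (10, 8)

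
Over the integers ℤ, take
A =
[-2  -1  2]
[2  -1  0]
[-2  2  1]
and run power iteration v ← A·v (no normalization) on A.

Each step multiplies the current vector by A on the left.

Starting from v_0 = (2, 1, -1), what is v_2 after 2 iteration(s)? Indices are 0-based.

v_2 = (5, -17, 17)

v_0 = (2, 1, -1).
v_1 = A·v_0 = (-7, 3, -3).
v_2 = A·v_1 = (5, -17, 17).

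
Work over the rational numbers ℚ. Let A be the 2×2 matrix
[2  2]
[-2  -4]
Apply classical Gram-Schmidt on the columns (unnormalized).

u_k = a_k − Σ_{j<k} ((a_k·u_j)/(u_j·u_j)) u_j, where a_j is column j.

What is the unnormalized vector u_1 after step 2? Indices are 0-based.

u_1 = (-1, -1)

Step 1: u_0 = a_0 = (2, -2).
Step 2: u_1 = a_1 − (3/2)·u_0 = (-1, -1).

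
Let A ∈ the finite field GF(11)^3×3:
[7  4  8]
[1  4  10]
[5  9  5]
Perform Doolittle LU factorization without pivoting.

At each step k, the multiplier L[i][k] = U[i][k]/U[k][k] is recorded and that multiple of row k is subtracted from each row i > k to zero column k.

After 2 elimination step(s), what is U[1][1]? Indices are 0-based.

[col 0] pivot 7
  R1 -= 8*R0 → (0, 5, 1)  (L[1][0] := 8)
  R2 -= 7*R0 → (0, 3, 4)  (L[2][0] := 7)
[col 1] pivot 5
  R2 -= 5*R1 → (0, 0, 10)  (L[2][1] := 5)

U[1][1] = 5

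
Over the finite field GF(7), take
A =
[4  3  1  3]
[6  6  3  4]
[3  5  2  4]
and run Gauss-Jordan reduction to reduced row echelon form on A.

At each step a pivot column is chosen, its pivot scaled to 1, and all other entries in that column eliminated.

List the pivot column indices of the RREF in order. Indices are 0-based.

pivot columns: 0, 1, 2

[1] R0 /= 4  ⇒  (1, 6, 2, 6)
     R1 -= 6·R0  ⇒  (0, 5, 5, 3)
     R2 -= 3·R0  ⇒  (0, 1, 3, 0)
[2] R1 /= 5  ⇒  (0, 1, 1, 2)
     R0 -= 6·R1  ⇒  (1, 0, 3, 1)
     R2 -= 1·R1  ⇒  (0, 0, 2, 5)
[3] R2 /= 2  ⇒  (0, 0, 1, 6)
     R0 -= 3·R2  ⇒  (1, 0, 0, 4)
     R1 -= 1·R2  ⇒  (0, 1, 0, 3)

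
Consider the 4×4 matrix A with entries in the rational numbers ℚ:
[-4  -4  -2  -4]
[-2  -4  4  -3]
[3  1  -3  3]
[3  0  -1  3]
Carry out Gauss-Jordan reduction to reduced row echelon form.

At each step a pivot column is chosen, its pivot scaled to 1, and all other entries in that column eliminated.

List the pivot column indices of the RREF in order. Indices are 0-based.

pivot columns: 0, 1, 2, 3

[1] R0 /= -4  ⇒  (1, 1, 1/2, 1)
     R1 -= -2·R0  ⇒  (0, -2, 5, -1)
     R2 -= 3·R0  ⇒  (0, -2, -9/2, 0)
     R3 -= 3·R0  ⇒  (0, -3, -5/2, 0)
[2] R1 /= -2  ⇒  (0, 1, -5/2, 1/2)
     R0 -= 1·R1  ⇒  (1, 0, 3, 1/2)
     R2 -= -2·R1  ⇒  (0, 0, -19/2, 1)
     R3 -= -3·R1  ⇒  (0, 0, -10, 3/2)
[3] R2 /= -19/2  ⇒  (0, 0, 1, -2/19)
     R0 -= 3·R2  ⇒  (1, 0, 0, 31/38)
     R1 -= -5/2·R2  ⇒  (0, 1, 0, 9/38)
     R3 -= -10·R2  ⇒  (0, 0, 0, 17/38)
[4] R3 /= 17/38  ⇒  (0, 0, 0, 1)
     R0 -= 31/38·R3  ⇒  (1, 0, 0, 0)
     R1 -= 9/38·R3  ⇒  (0, 1, 0, 0)
     R2 -= -2/19·R3  ⇒  (0, 0, 1, 0)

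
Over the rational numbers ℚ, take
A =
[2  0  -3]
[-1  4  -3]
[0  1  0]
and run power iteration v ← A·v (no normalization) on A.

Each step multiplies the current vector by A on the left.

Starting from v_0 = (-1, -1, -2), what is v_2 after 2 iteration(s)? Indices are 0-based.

v_2 = (11, 11, 3)

v_0 = (-1, -1, -2).
v_1 = A·v_0 = (4, 3, -1).
v_2 = A·v_1 = (11, 11, 3).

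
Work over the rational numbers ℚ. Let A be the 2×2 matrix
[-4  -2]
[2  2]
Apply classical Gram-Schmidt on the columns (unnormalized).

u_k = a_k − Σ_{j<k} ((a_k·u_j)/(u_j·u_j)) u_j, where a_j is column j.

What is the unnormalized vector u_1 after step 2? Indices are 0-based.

Step 1: u_0 = a_0 = (-4, 2).
Step 2: u_1 = a_1 − (3/5)·u_0 = (2/5, 4/5).

u_1 = (2/5, 4/5)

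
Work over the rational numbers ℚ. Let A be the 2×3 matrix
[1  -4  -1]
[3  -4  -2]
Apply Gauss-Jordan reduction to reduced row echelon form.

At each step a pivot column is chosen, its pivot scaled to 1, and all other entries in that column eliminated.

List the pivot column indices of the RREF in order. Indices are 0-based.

[1] R0 /= 1  ⇒  (1, -4, -1)
     R1 -= 3·R0  ⇒  (0, 8, 1)
[2] R1 /= 8  ⇒  (0, 1, 1/8)
     R0 -= -4·R1  ⇒  (1, 0, -1/2)

pivot columns: 0, 1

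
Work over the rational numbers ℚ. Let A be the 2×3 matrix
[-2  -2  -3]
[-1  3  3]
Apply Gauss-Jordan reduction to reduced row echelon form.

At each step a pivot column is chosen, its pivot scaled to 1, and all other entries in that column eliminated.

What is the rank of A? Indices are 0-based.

step 1: normalize row 0 (÷-2) = (1, 1, 3/2)
  row 1: subtract -1×row0 = (0, 4, 9/2)
step 2: normalize row 1 (÷4) = (0, 1, 9/8)
  row 0: subtract 1×row1 = (1, 0, 3/8)

rank = 2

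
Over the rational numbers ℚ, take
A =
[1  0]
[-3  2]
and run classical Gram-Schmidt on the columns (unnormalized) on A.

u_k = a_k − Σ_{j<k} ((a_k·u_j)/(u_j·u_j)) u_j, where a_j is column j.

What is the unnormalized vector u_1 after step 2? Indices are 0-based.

u_1 = (3/5, 1/5)

Step 1: u_0 = a_0 = (1, -3).
Step 2: u_1 = a_1 − (-3/5)·u_0 = (3/5, 1/5).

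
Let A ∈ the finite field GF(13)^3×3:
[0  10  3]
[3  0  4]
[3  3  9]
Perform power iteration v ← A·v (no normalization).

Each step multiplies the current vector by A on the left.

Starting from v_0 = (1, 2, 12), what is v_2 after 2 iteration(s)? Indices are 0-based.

v_0 = (1, 2, 12).
v_1 = A·v_0 = (4, 12, 0).
v_2 = A·v_1 = (3, 12, 9).

v_2 = (3, 12, 9)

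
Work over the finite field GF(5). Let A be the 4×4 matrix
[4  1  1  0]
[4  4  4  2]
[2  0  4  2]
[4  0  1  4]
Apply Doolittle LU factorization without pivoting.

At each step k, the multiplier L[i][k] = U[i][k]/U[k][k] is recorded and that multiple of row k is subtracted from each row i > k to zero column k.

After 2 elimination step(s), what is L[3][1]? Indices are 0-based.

k=0: U[0][0]=4
  eliminate (1,0): mult=1, new row 1: (0, 3, 3, 2); set L[1][0]=1
  eliminate (2,0): mult=3, new row 2: (0, 2, 1, 2); set L[2][0]=3
  eliminate (3,0): mult=1, new row 3: (0, 4, 0, 4); set L[3][0]=1
k=1: U[1][1]=3
  eliminate (2,1): mult=4, new row 2: (0, 0, 4, 4); set L[2][1]=4
  eliminate (3,1): mult=3, new row 3: (0, 0, 1, 3); set L[3][1]=3

L[3][1] = 3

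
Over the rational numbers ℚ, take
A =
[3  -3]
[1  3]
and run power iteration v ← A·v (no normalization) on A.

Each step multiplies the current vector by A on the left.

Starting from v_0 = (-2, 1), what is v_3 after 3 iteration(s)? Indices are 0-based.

v_0 = (-2, 1).
v_1 = A·v_0 = (-9, 1).
v_2 = A·v_1 = (-30, -6).
v_3 = A·v_2 = (-72, -48).

v_3 = (-72, -48)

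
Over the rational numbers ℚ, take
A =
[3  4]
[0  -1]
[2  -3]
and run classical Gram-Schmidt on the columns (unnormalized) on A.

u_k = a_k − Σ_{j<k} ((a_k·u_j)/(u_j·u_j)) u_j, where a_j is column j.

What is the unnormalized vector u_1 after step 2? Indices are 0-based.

u_1 = (34/13, -1, -51/13)

Step 1: u_0 = a_0 = (3, 0, 2).
Step 2: u_1 = a_1 − (6/13)·u_0 = (34/13, -1, -51/13).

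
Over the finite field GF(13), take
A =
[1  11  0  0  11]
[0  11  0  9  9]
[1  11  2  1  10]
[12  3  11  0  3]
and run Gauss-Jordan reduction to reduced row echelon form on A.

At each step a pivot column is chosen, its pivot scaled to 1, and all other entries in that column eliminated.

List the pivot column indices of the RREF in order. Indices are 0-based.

pivot(0,0)=1: scale R0 → (1, 11, 0, 0, 11)
  clear (2,0): R2 −= (1)R0 → (0, 0, 2, 1, 12)
  clear (3,0): R3 −= (12)R0 → (0, 1, 11, 0, 1)
pivot(1,1)=11: scale R1 → (0, 1, 0, 2, 2)
  clear (0,1): R0 −= (11)R1 → (1, 0, 0, 4, 2)
  clear (3,1): R3 −= (1)R1 → (0, 0, 11, 11, 12)
pivot(2,2)=2: scale R2 → (0, 0, 1, 7, 6)
  clear (3,2): R3 −= (11)R2 → (0, 0, 0, 12, 11)
pivot(3,3)=12: scale R3 → (0, 0, 0, 1, 2)
  clear (0,3): R0 −= (4)R3 → (1, 0, 0, 0, 7)
  clear (1,3): R1 −= (2)R3 → (0, 1, 0, 0, 11)
  clear (2,3): R2 −= (7)R3 → (0, 0, 1, 0, 5)

pivot columns: 0, 1, 2, 3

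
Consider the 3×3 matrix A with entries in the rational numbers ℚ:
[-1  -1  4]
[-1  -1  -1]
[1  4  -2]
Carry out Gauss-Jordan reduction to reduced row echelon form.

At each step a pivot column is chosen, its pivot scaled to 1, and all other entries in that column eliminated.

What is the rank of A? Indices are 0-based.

rank = 3

[1] R0 /= -1  ⇒  (1, 1, -4)
     R1 -= -1·R0  ⇒  (0, 0, -5)
     R2 -= 1·R0  ⇒  (0, 3, 2)
[2] R1 <-> R2
[2] R1 /= 3  ⇒  (0, 1, 2/3)
     R0 -= 1·R1  ⇒  (1, 0, -14/3)
[3] R2 /= -5  ⇒  (0, 0, 1)
     R0 -= -14/3·R2  ⇒  (1, 0, 0)
     R1 -= 2/3·R2  ⇒  (0, 1, 0)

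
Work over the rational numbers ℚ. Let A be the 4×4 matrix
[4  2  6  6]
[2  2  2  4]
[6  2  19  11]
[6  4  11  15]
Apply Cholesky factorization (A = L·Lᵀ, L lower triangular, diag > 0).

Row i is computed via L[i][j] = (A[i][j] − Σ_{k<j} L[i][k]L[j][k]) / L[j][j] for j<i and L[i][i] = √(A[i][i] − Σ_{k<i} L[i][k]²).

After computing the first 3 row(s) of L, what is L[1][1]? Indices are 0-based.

Step 1: L[0][0] = √(4) = 2.
  L[1][0] = (2) / L[0][0] = 1.
Step 2: L[1][1] = √(1) = 1.
  L[2][0] = (6) / L[0][0] = 3.
  L[2][1] = (-1) / L[1][1] = -1.
Step 3: L[2][2] = √(9) = 3.

L[1][1] = 1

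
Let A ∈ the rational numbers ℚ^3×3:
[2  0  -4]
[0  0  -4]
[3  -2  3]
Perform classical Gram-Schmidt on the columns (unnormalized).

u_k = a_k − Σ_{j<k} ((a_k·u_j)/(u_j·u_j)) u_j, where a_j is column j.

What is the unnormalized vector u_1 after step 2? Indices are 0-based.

u_1 = (12/13, 0, -8/13)

Step 1: u_0 = a_0 = (2, 0, 3).
Step 2: u_1 = a_1 − (-6/13)·u_0 = (12/13, 0, -8/13).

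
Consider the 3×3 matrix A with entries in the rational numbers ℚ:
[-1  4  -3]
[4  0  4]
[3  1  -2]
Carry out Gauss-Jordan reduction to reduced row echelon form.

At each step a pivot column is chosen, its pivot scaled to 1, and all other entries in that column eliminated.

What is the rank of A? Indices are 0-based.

step 1: normalize row 0 (÷-1) = (1, -4, 3)
  row 1: subtract 4×row0 = (0, 16, -8)
  row 2: subtract 3×row0 = (0, 13, -11)
step 2: normalize row 1 (÷16) = (0, 1, -1/2)
  row 0: subtract -4×row1 = (1, 0, 1)
  row 2: subtract 13×row1 = (0, 0, -9/2)
step 3: normalize row 2 (÷-9/2) = (0, 0, 1)
  row 0: subtract 1×row2 = (1, 0, 0)
  row 1: subtract -1/2×row2 = (0, 1, 0)

rank = 3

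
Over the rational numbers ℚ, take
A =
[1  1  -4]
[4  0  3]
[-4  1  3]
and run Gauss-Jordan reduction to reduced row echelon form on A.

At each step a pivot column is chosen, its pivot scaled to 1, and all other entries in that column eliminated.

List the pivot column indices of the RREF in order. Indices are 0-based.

pivot columns: 0, 1, 2

[1] R0 /= 1  ⇒  (1, 1, -4)
     R1 -= 4·R0  ⇒  (0, -4, 19)
     R2 -= -4·R0  ⇒  (0, 5, -13)
[2] R1 /= -4  ⇒  (0, 1, -19/4)
     R0 -= 1·R1  ⇒  (1, 0, 3/4)
     R2 -= 5·R1  ⇒  (0, 0, 43/4)
[3] R2 /= 43/4  ⇒  (0, 0, 1)
     R0 -= 3/4·R2  ⇒  (1, 0, 0)
     R1 -= -19/4·R2  ⇒  (0, 1, 0)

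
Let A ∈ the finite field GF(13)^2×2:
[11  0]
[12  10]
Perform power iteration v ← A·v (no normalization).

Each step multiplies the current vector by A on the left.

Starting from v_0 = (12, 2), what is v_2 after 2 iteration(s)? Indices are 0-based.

v_0 = (12, 2).
v_1 = A·v_0 = (2, 8).
v_2 = A·v_1 = (9, 0).

v_2 = (9, 0)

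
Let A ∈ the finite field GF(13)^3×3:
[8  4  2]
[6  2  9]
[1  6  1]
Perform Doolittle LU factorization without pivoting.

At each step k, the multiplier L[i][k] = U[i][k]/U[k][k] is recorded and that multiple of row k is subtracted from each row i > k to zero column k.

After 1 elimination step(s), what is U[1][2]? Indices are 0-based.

U[1][2] = 1

Step 1: pivot at (0,0) is 8.
  row1 ← row1 − (4)·row0  ⇒  L[1][0]=4, U row1=(0, 12, 1)
  row2 ← row2 − (5)·row0  ⇒  L[2][0]=5, U row2=(0, 12, 4)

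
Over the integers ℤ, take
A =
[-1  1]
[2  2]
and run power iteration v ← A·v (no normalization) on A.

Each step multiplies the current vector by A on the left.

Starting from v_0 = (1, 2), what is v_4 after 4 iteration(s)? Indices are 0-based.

v_0 = (1, 2).
v_1 = A·v_0 = (1, 6).
v_2 = A·v_1 = (5, 14).
v_3 = A·v_2 = (9, 38).
v_4 = A·v_3 = (29, 94).

v_4 = (29, 94)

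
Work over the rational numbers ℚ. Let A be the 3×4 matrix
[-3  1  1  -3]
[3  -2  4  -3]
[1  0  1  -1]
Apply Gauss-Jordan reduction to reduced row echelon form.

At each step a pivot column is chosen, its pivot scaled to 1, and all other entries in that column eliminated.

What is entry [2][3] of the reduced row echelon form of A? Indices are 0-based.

M[2][3] = -4/3

step 1: normalize row 0 (÷-3) = (1, -1/3, -1/3, 1)
  row 1: subtract 3×row0 = (0, -1, 5, -6)
  row 2: subtract 1×row0 = (0, 1/3, 4/3, -2)
step 2: normalize row 1 (÷-1) = (0, 1, -5, 6)
  row 0: subtract -1/3×row1 = (1, 0, -2, 3)
  row 2: subtract 1/3×row1 = (0, 0, 3, -4)
step 3: normalize row 2 (÷3) = (0, 0, 1, -4/3)
  row 0: subtract -2×row2 = (1, 0, 0, 1/3)
  row 1: subtract -5×row2 = (0, 1, 0, -2/3)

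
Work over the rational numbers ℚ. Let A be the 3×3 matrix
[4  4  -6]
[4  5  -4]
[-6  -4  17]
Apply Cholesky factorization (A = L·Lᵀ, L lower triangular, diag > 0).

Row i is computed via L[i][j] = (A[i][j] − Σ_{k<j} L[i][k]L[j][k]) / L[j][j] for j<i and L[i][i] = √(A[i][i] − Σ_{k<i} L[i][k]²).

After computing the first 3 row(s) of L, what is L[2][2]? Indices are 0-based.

Step 1: L[0][0] = √(4) = 2.
  L[1][0] = (4) / L[0][0] = 2.
Step 2: L[1][1] = √(1) = 1.
  L[2][0] = (-6) / L[0][0] = -3.
  L[2][1] = (2) / L[1][1] = 2.
Step 3: L[2][2] = √(4) = 2.

L[2][2] = 2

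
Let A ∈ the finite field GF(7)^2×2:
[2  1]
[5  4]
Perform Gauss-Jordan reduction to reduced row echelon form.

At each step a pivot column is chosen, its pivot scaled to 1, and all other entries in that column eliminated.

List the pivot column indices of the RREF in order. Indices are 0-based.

pivot columns: 0, 1

[1] R0 /= 2  ⇒  (1, 4)
     R1 -= 5·R0  ⇒  (0, 5)
[2] R1 /= 5  ⇒  (0, 1)
     R0 -= 4·R1  ⇒  (1, 0)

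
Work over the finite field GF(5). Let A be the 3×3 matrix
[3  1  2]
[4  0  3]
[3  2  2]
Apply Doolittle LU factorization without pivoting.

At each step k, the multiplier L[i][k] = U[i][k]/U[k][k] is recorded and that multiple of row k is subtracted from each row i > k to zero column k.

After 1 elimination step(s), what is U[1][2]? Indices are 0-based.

Step 1: pivot at (0,0) is 3.
  row1 ← row1 − (3)·row0  ⇒  L[1][0]=3, U row1=(0, 2, 2)
  row2 ← row2 − (1)·row0  ⇒  L[2][0]=1, U row2=(0, 1, 0)

U[1][2] = 2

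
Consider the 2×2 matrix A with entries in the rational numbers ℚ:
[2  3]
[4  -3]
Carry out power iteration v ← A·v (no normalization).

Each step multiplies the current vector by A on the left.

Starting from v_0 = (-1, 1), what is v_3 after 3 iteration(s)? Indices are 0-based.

v_0 = (-1, 1).
v_1 = A·v_0 = (1, -7).
v_2 = A·v_1 = (-19, 25).
v_3 = A·v_2 = (37, -151).

v_3 = (37, -151)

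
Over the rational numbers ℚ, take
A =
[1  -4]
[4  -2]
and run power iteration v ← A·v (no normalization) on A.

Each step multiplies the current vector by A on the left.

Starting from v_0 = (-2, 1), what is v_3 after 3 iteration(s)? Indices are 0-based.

v_3 = (50, 144)

v_0 = (-2, 1).
v_1 = A·v_0 = (-6, -10).
v_2 = A·v_1 = (34, -4).
v_3 = A·v_2 = (50, 144).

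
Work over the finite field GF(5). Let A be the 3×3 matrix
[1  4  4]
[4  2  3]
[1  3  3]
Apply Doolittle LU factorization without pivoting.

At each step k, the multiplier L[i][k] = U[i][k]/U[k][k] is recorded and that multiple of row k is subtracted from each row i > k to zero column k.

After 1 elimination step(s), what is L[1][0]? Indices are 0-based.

k=0: U[0][0]=1
  eliminate (1,0): mult=4, new row 1: (0, 1, 2); set L[1][0]=4
  eliminate (2,0): mult=1, new row 2: (0, 4, 4); set L[2][0]=1

L[1][0] = 4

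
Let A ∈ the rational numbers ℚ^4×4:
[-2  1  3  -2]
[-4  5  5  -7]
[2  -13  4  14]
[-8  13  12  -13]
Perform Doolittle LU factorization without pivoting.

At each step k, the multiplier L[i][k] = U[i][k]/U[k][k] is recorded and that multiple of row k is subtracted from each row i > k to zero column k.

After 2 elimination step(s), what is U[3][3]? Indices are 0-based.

[col 0] pivot -2
  R1 -= 2*R0 → (0, 3, -1, -3)  (L[1][0] := 2)
  R2 -= -1*R0 → (0, -12, 7, 12)  (L[2][0] := -1)
  R3 -= 4*R0 → (0, 9, 0, -5)  (L[3][0] := 4)
[col 1] pivot 3
  R2 -= -4*R1 → (0, 0, 3, 0)  (L[2][1] := -4)
  R3 -= 3*R1 → (0, 0, 3, 4)  (L[3][1] := 3)

U[3][3] = 4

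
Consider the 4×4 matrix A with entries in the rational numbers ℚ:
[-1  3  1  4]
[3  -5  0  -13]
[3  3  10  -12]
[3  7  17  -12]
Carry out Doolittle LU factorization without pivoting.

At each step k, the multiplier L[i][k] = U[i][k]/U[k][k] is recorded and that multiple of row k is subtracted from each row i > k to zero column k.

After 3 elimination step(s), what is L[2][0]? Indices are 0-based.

L[2][0] = -3

[col 0] pivot -1
  R1 -= -3*R0 → (0, 4, 3, -1)  (L[1][0] := -3)
  R2 -= -3*R0 → (0, 12, 13, 0)  (L[2][0] := -3)
  R3 -= -3*R0 → (0, 16, 20, 0)  (L[3][0] := -3)
[col 1] pivot 4
  R2 -= 3*R1 → (0, 0, 4, 3)  (L[2][1] := 3)
  R3 -= 4*R1 → (0, 0, 8, 4)  (L[3][1] := 4)
[col 2] pivot 4
  R3 -= 2*R2 → (0, 0, 0, -2)  (L[3][2] := 2)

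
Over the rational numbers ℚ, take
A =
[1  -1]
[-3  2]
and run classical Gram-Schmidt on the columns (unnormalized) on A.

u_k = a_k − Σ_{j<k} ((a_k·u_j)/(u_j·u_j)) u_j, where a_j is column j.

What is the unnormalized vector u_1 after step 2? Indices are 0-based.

Step 1: u_0 = a_0 = (1, -3).
Step 2: u_1 = a_1 − (-7/10)·u_0 = (-3/10, -1/10).

u_1 = (-3/10, -1/10)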